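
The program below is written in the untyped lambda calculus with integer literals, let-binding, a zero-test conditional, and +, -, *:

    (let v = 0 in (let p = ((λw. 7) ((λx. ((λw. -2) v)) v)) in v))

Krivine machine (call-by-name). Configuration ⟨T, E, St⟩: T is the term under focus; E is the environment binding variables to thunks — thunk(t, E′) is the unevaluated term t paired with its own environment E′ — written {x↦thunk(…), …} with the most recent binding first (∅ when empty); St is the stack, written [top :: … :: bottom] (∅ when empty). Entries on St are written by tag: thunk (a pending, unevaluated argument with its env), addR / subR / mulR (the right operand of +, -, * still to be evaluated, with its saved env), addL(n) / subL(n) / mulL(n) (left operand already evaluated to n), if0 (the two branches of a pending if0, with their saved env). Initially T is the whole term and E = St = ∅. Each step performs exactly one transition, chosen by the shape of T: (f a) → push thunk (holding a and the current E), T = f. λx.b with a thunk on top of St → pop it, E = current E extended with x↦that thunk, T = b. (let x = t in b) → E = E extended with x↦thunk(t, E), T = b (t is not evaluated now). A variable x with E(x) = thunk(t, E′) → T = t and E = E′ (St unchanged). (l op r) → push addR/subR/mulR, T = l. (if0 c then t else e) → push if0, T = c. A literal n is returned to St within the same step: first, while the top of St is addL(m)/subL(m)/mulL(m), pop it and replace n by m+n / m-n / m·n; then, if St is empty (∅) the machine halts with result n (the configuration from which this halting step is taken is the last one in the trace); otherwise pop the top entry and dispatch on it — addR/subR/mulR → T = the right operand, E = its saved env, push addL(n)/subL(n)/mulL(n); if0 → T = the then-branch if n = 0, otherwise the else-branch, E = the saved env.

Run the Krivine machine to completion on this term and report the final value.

t=0: [T=(let v = 0 in (let p = ((λw. 7) ((λx. ((λw. -2) v)) v)) in v)) | E=∅ | St=∅]
t=1: [T=(let p = ((λw. 7) ((λx. ((λw. -2) v)) v)) in v) | E={v↦thunk(0, ∅)} | St=∅]
t=2: [T=v | E={p↦thunk(((λw. 7) ((λx. ((λw. -2) v)) v)), {v↦thunk(0, ∅)}), v↦thunk(0, ∅)} | St=∅]
t=3: [T=0 | E=∅ | St=∅]
→ final value 0

Answer: 0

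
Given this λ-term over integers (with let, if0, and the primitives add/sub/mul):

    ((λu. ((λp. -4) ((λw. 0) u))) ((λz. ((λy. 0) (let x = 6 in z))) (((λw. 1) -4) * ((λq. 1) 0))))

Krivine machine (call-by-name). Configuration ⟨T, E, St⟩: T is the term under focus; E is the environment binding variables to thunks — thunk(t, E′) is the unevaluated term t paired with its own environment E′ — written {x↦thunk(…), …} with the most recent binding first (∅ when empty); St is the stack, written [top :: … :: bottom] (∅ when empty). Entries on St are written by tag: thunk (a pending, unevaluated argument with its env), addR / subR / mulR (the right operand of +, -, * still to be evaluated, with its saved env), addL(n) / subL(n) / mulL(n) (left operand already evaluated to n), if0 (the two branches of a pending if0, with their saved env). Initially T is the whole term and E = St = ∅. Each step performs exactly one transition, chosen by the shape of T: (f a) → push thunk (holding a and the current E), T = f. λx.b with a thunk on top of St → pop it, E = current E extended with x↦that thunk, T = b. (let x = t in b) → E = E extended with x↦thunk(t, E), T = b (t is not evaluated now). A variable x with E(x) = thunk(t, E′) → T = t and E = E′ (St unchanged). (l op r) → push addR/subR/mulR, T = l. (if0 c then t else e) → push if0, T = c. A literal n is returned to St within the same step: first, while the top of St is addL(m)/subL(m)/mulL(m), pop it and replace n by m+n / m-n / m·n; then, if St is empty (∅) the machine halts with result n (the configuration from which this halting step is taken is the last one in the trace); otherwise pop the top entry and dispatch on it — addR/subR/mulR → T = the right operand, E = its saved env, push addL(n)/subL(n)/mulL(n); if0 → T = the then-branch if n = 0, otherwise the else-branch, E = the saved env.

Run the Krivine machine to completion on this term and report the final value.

Answer: -4

Derivation:
[0] [T=((λu. ((λp. -4) ((λw. 0) u))) ((λz. ((λy. 0) (let x = 6 in z))) (((λw. 1) -4) * ((λq. 1) 0)))) | E=∅ | St=∅]
[1] [T=(λu. ((λp. -4) ((λw. 0) u))) | E=∅ | St=[thunk]]
[2] [T=((λp. -4) ((λw. 0) u)) | E={u↦thunk(((λz. ((λy. 0) (let x = 6 in z))) (((λw. 1) -4) * ((λq. 1) 0))), ∅)} | St=∅]
[3] [T=(λp. -4) | E={u↦thunk(((λz. ((λy. 0) (let x = 6 in z))) (((λw. 1) -4) * ((λq. 1) 0))), ∅)} | St=[thunk]]
[4] [T=-4 | E={p↦thunk(((λw. 0) u), {u↦thunk(((λz. ((λy. 0) (let x = 6 in z))) (((λw. 1) -4) * ((λq. 1) 0))), ∅)}), u↦thunk(((λz. ((λy. 0) (let x = 6 in z))) (((λw. 1) -4) * ((λq. 1) 0))), ∅)} | St=∅]
→ final value -4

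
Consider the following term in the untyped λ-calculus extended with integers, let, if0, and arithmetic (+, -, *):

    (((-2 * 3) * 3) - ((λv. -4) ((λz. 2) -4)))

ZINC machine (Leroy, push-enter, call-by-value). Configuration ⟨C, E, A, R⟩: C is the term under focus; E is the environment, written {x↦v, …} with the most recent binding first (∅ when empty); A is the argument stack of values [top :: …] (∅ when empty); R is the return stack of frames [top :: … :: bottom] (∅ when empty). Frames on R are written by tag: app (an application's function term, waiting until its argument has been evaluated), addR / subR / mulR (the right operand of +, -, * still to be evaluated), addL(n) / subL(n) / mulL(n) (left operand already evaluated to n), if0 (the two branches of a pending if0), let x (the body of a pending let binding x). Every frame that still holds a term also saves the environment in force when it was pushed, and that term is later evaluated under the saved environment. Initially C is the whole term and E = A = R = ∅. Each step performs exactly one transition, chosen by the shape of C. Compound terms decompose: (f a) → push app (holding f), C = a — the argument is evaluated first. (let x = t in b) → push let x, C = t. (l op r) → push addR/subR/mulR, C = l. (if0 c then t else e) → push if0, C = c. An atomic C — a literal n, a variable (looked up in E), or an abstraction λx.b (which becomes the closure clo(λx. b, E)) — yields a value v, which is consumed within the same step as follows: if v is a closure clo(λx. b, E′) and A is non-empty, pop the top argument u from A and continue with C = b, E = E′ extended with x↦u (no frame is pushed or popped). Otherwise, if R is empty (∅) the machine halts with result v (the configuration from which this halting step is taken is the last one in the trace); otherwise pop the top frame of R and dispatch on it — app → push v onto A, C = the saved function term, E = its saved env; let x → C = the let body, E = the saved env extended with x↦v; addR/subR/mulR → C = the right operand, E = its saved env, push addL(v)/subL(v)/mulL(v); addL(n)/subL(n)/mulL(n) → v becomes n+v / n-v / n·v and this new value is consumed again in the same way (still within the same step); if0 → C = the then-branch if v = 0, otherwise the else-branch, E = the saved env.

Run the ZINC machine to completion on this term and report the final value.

0. [C=(((-2 * 3) * 3) - ((λv. -4) ((λz. 2) -4))) | E=∅ | A=∅ | R=∅]
1. [C=((-2 * 3) * 3) | E=∅ | A=∅ | R=[subR]]
2. [C=(-2 * 3) | E=∅ | A=∅ | R=[mulR :: subR]]
3. [C=-2 | E=∅ | A=∅ | R=[mulR :: mulR :: subR]]
4. [C=3 | E=∅ | A=∅ | R=[mulL(-2) :: mulR :: subR]]
5. [C=3 | E=∅ | A=∅ | R=[mulL(-6) :: subR]]
6. [C=((λv. -4) ((λz. 2) -4)) | E=∅ | A=∅ | R=[subL(-18)]]
7. [C=((λz. 2) -4) | E=∅ | A=∅ | R=[app :: subL(-18)]]
8. [C=-4 | E=∅ | A=∅ | R=[app :: app :: subL(-18)]]
9. [C=(λz. 2) | E=∅ | A=[-4] | R=[app :: subL(-18)]]
10. [C=2 | E={z↦-4} | A=∅ | R=[app :: subL(-18)]]
11. [C=(λv. -4) | E=∅ | A=[2] | R=[subL(-18)]]
12. [C=-4 | E={v↦2} | A=∅ | R=[subL(-18)]]
→ final value -14

Answer: -14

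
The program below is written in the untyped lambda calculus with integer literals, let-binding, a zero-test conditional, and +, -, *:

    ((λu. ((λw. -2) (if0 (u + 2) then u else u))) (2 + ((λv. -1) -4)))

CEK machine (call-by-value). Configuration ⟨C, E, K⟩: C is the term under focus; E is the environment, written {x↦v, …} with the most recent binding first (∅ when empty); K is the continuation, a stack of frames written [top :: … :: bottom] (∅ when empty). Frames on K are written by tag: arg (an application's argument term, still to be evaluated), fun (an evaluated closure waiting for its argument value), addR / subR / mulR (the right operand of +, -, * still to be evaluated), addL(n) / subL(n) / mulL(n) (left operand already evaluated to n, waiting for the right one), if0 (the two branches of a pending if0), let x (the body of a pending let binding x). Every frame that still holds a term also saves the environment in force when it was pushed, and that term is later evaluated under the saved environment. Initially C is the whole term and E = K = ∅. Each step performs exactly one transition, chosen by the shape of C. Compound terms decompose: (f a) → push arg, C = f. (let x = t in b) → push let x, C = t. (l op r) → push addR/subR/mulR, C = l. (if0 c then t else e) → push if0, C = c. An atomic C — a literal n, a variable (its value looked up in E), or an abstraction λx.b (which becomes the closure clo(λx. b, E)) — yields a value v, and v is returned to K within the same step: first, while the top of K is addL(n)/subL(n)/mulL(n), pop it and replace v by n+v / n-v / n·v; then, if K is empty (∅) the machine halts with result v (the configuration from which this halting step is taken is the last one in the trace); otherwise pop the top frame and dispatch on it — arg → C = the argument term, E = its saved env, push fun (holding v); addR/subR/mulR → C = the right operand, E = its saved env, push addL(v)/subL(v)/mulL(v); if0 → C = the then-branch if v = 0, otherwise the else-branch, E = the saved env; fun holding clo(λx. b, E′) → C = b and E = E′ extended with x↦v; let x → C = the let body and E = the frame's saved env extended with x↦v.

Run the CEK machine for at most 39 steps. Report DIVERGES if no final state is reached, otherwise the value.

0. ⟨C=((λu. ((λw. -2) (if0 (u + 2) then u else u))) (2 + ((λv. -1) -4))); E=∅; K=∅⟩
1. ⟨C=(λu. ((λw. -2) (if0 (u + 2) then u else u))); E=∅; K=[arg]⟩
2. ⟨C=(2 + ((λv. -1) -4)); E=∅; K=[fun]⟩
3. ⟨C=2; E=∅; K=[addR :: fun]⟩
4. ⟨C=((λv. -1) -4); E=∅; K=[addL(2) :: fun]⟩
5. ⟨C=(λv. -1); E=∅; K=[arg :: addL(2) :: fun]⟩
6. ⟨C=-4; E=∅; K=[fun :: addL(2) :: fun]⟩
7. ⟨C=-1; E={v↦-4}; K=[addL(2) :: fun]⟩
8. ⟨C=((λw. -2) (if0 (u + 2) then u else u)); E={u↦1}; K=∅⟩
9. ⟨C=(λw. -2); E={u↦1}; K=[arg]⟩
10. ⟨C=(if0 (u + 2) then u else u); E={u↦1}; K=[fun]⟩
11. ⟨C=(u + 2); E={u↦1}; K=[if0 :: fun]⟩
12. ⟨C=u; E={u↦1}; K=[addR :: if0 :: fun]⟩
13. ⟨C=2; E={u↦1}; K=[addL(1) :: if0 :: fun]⟩
14. ⟨C=u; E={u↦1}; K=[fun]⟩
15. ⟨C=-2; E={w↦1, u↦1}; K=∅⟩
→ final value -2

Answer: -2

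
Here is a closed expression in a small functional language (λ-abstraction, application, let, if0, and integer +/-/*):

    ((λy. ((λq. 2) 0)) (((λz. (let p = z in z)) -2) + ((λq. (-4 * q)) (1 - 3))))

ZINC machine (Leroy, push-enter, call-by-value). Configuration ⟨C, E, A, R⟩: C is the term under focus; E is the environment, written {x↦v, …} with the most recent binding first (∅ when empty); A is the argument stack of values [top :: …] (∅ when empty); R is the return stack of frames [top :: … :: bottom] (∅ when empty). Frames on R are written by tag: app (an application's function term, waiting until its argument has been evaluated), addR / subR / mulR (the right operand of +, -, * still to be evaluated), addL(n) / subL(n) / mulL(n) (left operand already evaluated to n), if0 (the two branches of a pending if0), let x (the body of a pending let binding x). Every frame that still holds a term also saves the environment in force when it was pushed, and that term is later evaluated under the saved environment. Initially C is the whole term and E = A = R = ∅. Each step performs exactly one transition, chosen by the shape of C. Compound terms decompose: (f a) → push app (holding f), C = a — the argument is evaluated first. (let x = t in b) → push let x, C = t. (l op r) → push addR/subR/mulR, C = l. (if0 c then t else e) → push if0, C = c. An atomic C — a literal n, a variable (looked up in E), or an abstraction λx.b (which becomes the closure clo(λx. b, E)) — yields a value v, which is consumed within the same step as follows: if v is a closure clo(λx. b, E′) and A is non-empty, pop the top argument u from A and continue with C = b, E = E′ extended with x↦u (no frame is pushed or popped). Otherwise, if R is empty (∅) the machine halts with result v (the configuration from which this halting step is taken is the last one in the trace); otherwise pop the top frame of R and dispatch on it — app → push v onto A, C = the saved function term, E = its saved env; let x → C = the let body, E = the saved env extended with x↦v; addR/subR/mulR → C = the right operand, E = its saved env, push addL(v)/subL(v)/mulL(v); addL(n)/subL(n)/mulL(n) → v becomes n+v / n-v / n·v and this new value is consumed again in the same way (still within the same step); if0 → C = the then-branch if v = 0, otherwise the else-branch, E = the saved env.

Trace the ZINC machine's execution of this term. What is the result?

step 0: <C=((λy. ((λq. 2) 0)) (((λz. (let p = z in z)) -2) + ((λq. (-4 * q)) (1 - 3)))), E=∅, A=∅, R=∅>
step 1: <C=(((λz. (let p = z in z)) -2) + ((λq. (-4 * q)) (1 - 3))), E=∅, A=∅, R=[app]>
step 2: <C=((λz. (let p = z in z)) -2), E=∅, A=∅, R=[addR :: app]>
step 3: <C=-2, E=∅, A=∅, R=[app :: addR :: app]>
step 4: <C=(λz. (let p = z in z)), E=∅, A=[-2], R=[addR :: app]>
step 5: <C=(let p = z in z), E={z↦-2}, A=∅, R=[addR :: app]>
step 6: <C=z, E={z↦-2}, A=∅, R=[let p :: addR :: app]>
step 7: <C=z, E={p↦-2, z↦-2}, A=∅, R=[addR :: app]>
step 8: <C=((λq. (-4 * q)) (1 - 3)), E=∅, A=∅, R=[addL(-2) :: app]>
step 9: <C=(1 - 3), E=∅, A=∅, R=[app :: addL(-2) :: app]>
step 10: <C=1, E=∅, A=∅, R=[subR :: app :: addL(-2) :: app]>
step 11: <C=3, E=∅, A=∅, R=[subL(1) :: app :: addL(-2) :: app]>
step 12: <C=(λq. (-4 * q)), E=∅, A=[-2], R=[addL(-2) :: app]>
step 13: <C=(-4 * q), E={q↦-2}, A=∅, R=[addL(-2) :: app]>
step 14: <C=-4, E={q↦-2}, A=∅, R=[mulR :: addL(-2) :: app]>
step 15: <C=q, E={q↦-2}, A=∅, R=[mulL(-4) :: addL(-2) :: app]>
step 16: <C=(λy. ((λq. 2) 0)), E=∅, A=[6], R=∅>
step 17: <C=((λq. 2) 0), E={y↦6}, A=∅, R=∅>
step 18: <C=0, E={y↦6}, A=∅, R=[app]>
step 19: <C=(λq. 2), E={y↦6}, A=[0], R=∅>
step 20: <C=2, E={q↦0, y↦6}, A=∅, R=∅>
→ final value 2

Answer: 2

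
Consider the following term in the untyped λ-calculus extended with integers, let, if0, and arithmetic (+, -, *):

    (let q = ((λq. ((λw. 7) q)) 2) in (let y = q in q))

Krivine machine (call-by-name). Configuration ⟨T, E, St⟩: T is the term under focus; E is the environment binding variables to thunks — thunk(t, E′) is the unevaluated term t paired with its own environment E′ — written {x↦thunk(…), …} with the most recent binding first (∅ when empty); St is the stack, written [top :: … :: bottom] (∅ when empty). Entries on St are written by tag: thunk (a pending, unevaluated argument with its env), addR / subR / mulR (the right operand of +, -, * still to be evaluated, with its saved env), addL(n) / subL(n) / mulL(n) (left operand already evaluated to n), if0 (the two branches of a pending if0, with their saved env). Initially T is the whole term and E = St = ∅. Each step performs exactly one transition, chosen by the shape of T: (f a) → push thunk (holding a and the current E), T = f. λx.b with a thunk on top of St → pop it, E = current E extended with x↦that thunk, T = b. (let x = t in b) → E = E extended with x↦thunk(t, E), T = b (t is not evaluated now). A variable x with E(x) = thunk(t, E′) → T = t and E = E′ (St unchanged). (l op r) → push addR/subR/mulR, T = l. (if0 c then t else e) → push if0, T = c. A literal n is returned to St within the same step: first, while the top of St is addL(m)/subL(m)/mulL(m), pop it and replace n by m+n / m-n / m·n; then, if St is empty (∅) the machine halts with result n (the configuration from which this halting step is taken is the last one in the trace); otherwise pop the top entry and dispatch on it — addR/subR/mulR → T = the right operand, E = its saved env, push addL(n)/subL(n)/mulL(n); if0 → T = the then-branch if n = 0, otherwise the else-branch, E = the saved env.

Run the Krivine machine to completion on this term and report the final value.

Answer: 7

Machine steps:
step 0: ⟨T=(let q = ((λq. ((λw. 7) q)) 2) in (let y = q in q)); E=∅; St=∅⟩
step 1: ⟨T=(let y = q in q); E={q↦thunk(((λq. ((λw. 7) q)) 2), ∅)}; St=∅⟩
step 2: ⟨T=q; E={y↦thunk(q, {q↦thunk(((λq. ((λw. 7) q)) 2), ∅)}), q↦thunk(((λq. ((λw. 7) q)) 2), ∅)}; St=∅⟩
step 3: ⟨T=((λq. ((λw. 7) q)) 2); E=∅; St=∅⟩
step 4: ⟨T=(λq. ((λw. 7) q)); E=∅; St=[thunk]⟩
step 5: ⟨T=((λw. 7) q); E={q↦thunk(2, ∅)}; St=∅⟩
step 6: ⟨T=(λw. 7); E={q↦thunk(2, ∅)}; St=[thunk]⟩
step 7: ⟨T=7; E={w↦thunk(q, {q↦thunk(2, ∅)}), q↦thunk(2, ∅)}; St=∅⟩
→ final value 7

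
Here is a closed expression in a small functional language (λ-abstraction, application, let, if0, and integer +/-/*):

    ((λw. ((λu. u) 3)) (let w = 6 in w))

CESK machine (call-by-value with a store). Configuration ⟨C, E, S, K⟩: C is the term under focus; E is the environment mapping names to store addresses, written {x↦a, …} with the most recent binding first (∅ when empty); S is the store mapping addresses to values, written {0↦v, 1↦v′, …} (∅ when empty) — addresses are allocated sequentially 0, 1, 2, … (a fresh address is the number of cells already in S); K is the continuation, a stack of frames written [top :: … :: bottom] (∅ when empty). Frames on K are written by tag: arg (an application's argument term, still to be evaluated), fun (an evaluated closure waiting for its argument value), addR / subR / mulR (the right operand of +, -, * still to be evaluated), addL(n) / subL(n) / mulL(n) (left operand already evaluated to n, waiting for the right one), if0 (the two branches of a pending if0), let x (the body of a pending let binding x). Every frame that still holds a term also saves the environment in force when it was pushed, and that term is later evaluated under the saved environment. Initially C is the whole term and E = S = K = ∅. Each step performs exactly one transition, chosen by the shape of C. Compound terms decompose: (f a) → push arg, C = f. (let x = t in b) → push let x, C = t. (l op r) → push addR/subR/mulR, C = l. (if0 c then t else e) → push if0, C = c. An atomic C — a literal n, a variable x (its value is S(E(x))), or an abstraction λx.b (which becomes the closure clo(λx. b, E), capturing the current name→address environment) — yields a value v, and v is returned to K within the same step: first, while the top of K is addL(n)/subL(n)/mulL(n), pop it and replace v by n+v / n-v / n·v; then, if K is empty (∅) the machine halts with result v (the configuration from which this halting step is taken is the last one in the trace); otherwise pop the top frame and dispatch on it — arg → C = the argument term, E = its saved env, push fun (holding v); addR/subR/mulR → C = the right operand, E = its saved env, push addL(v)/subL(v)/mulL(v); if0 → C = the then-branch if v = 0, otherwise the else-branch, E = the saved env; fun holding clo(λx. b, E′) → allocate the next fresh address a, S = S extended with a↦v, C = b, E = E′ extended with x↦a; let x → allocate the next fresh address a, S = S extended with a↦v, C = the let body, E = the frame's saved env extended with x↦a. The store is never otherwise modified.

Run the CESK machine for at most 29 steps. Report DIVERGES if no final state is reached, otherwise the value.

[0] [C=((λw. ((λu. u) 3)) (let w = 6 in w)) | E=∅ | S=∅ | K=∅]
[1] [C=(λw. ((λu. u) 3)) | E=∅ | S=∅ | K=[arg]]
[2] [C=(let w = 6 in w) | E=∅ | S=∅ | K=[fun]]
[3] [C=6 | E=∅ | S=∅ | K=[let w :: fun]]
[4] [C=w | E={w↦0} | S={0↦6} | K=[fun]]
[5] [C=((λu. u) 3) | E={w↦1} | S={0↦6, 1↦6} | K=∅]
[6] [C=(λu. u) | E={w↦1} | S={0↦6, 1↦6} | K=[arg]]
[7] [C=3 | E={w↦1} | S={0↦6, 1↦6} | K=[fun]]
[8] [C=u | E={u↦2, w↦1} | S={0↦6, 1↦6, 2↦3} | K=∅]
→ final value 3

Answer: 3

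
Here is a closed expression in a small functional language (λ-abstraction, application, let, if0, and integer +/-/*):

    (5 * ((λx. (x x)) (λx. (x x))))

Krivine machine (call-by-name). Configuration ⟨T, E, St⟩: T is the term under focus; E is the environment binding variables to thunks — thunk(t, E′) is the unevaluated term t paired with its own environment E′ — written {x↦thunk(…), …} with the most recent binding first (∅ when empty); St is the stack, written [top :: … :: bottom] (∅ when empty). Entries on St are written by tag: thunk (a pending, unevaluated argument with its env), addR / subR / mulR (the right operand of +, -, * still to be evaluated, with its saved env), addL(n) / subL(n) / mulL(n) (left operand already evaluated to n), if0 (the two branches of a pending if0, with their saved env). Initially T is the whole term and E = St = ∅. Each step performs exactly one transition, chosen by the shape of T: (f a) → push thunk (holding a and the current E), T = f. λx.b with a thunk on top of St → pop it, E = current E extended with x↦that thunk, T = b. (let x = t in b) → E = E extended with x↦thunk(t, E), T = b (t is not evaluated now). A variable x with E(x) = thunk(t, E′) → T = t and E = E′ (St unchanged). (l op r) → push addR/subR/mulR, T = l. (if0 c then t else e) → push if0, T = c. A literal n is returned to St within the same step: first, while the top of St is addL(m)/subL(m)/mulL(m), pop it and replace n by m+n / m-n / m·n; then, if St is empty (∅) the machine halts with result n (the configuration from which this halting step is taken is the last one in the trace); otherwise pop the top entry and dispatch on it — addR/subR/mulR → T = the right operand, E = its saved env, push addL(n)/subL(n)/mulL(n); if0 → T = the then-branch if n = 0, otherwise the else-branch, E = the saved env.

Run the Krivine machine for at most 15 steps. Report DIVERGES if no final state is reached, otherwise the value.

[0] ⟨T=(5 * ((λx. (x x)) (λx. (x x)))); E=∅; St=∅⟩
[1] ⟨T=5; E=∅; St=[mulR]⟩
[2] ⟨T=((λx. (x x)) (λx. (x x))); E=∅; St=[mulL(5)]⟩
[3] ⟨T=(λx. (x x)); E=∅; St=[thunk :: mulL(5)]⟩
[4] ⟨T=(x x); E={x↦thunk((λx. (x x)), ∅)}; St=[mulL(5)]⟩
[5] ⟨T=x; E={x↦thunk((λx. (x x)), ∅)}; St=[thunk :: mulL(5)]⟩
[6] ⟨T=(λx. (x x)); E=∅; St=[thunk :: mulL(5)]⟩
[7] ⟨T=(x x); E={x↦thunk(x, {x↦thunk((λx. (x x)), ∅)})}; St=[mulL(5)]⟩
[8] ⟨T=x; E={x↦thunk(x, {x↦thunk((λx. (x x)), ∅)})}; St=[thunk :: mulL(5)]⟩
[9] ⟨T=x; E={x↦thunk((λx. (x x)), ∅)}; St=[thunk :: mulL(5)]⟩
[10] ⟨T=(λx. (x x)); E=∅; St=[thunk :: mulL(5)]⟩
[11] ⟨T=(x x); E={x↦thunk(x, {x↦thunk(x, {x↦thunk((λx. (x x)), ∅)})})}; St=[mulL(5)]⟩
[12] ⟨T=x; E={x↦thunk(x, {x↦thunk(x, {x↦thunk((λx. (x x)), ∅)})})}; St=[thunk :: mulL(5)]⟩
[13] ⟨T=x; E={x↦thunk(x, {x↦thunk((λx. (x x)), ∅)})}; St=[thunk :: mulL(5)]⟩
[14] ⟨T=x; E={x↦thunk((λx. (x x)), ∅)}; St=[thunk :: mulL(5)]⟩
[15] ⟨T=(λx. (x x)); E=∅; St=[thunk :: mulL(5)]⟩
→ 15 transitions taken and the configuration is still not final: no result within 15 steps

Answer: DIVERGES (no final state within 15 steps)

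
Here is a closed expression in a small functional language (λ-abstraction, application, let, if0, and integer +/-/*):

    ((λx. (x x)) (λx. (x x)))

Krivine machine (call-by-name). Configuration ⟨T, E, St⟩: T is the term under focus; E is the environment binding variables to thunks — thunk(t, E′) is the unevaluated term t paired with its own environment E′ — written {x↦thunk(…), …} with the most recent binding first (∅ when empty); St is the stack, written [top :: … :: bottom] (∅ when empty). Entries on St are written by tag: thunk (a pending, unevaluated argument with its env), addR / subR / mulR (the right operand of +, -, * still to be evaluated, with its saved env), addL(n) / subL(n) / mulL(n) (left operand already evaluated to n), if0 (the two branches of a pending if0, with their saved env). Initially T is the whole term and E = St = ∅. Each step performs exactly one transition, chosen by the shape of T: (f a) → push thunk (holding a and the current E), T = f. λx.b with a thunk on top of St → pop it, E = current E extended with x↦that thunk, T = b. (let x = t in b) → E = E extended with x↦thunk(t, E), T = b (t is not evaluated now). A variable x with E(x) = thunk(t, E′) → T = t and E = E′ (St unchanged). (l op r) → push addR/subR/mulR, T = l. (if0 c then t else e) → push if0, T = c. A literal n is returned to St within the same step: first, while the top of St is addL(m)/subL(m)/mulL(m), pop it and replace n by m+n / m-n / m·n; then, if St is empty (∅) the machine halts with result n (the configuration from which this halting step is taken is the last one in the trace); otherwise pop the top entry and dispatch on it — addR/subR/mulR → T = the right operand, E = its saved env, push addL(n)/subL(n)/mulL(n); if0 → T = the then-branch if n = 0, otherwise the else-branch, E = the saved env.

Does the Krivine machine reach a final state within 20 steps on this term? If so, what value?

Answer: DIVERGES (no final state within 20 steps)

Derivation:
step 0: ⟨T=((λx. (x x)) (λx. (x x))); E=∅; St=∅⟩
step 1: ⟨T=(λx. (x x)); E=∅; St=[thunk]⟩
step 2: ⟨T=(x x); E={x↦thunk((λx. (x x)), ∅)}; St=∅⟩
step 3: ⟨T=x; E={x↦thunk((λx. (x x)), ∅)}; St=[thunk]⟩
step 4: ⟨T=(λx. (x x)); E=∅; St=[thunk]⟩
step 5: ⟨T=(x x); E={x↦thunk(x, {x↦thunk((λx. (x x)), ∅)})}; St=∅⟩
step 6: ⟨T=x; E={x↦thunk(x, {x↦thunk((λx. (x x)), ∅)})}; St=[thunk]⟩
step 7: ⟨T=x; E={x↦thunk((λx. (x x)), ∅)}; St=[thunk]⟩
step 8: ⟨T=(λx. (x x)); E=∅; St=[thunk]⟩
step 9: ⟨T=(x x); E={x↦thunk(x, {x↦thunk(x, {x↦thunk((λx. (x x)), ∅)})})}; St=∅⟩
step 10: ⟨T=x; E={x↦thunk(x, {x↦thunk(x, {x↦thunk((λx. (x x)), ∅)})})}; St=[thunk]⟩
step 11: ⟨T=x; E={x↦thunk(x, {x↦thunk((λx. (x x)), ∅)})}; St=[thunk]⟩
step 12: ⟨T=x; E={x↦thunk((λx. (x x)), ∅)}; St=[thunk]⟩
step 13: ⟨T=(λx. (x x)); E=∅; St=[thunk]⟩
step 14: ⟨T=(x x); E={x↦thunk(x, {x↦thunk(x, {x↦thunk(x, {x↦thunk((λx. (x x)), ∅)})})})}; St=∅⟩
step 15: ⟨T=x; E={x↦thunk(x, {x↦thunk(x, {x↦thunk(x, {x↦thunk((λx. (x x)), ∅)})})})}; St=[thunk]⟩
step 16: ⟨T=x; E={x↦thunk(x, {x↦thunk(x, {x↦thunk((λx. (x x)), ∅)})})}; St=[thunk]⟩
step 17: ⟨T=x; E={x↦thunk(x, {x↦thunk((λx. (x x)), ∅)})}; St=[thunk]⟩
step 18: ⟨T=x; E={x↦thunk((λx. (x x)), ∅)}; St=[thunk]⟩
step 19: ⟨T=(λx. (x x)); E=∅; St=[thunk]⟩
step 20: ⟨T=(x x); E={x↦thunk(x, {x↦thunk(x, {x↦thunk(x, {x↦thunk(x, {x↦thunk((λx. (x x)), ∅)})})})})}; St=∅⟩
→ 20 transitions taken and the configuration is still not final: no result within 20 steps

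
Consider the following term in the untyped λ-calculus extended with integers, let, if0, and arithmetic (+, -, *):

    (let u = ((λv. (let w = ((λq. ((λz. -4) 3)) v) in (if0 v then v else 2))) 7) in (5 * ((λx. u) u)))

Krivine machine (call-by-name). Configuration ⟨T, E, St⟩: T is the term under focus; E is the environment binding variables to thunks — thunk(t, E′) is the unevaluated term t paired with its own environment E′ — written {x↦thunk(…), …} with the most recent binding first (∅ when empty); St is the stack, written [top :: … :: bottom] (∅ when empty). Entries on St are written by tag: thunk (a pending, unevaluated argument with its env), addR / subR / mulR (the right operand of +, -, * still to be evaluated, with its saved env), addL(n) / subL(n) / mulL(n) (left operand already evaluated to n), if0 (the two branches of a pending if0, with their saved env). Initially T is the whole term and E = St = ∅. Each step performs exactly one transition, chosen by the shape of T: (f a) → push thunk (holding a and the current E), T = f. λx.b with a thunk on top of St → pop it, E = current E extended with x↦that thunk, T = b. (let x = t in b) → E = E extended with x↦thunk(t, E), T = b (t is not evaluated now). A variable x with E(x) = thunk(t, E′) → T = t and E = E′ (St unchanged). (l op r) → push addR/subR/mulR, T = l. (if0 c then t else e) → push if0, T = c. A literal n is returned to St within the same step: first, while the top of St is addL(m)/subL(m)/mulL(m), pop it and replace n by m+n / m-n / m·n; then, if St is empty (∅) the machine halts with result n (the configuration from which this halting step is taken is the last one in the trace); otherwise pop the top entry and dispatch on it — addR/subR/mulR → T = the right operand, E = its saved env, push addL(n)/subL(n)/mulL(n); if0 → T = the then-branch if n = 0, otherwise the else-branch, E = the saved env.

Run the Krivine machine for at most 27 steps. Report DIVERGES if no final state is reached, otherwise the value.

Answer: 10

Machine steps:
step 0: [T=(let u = ((λv. (let w = ((λq. ((λz. -4) 3)) v) in (if0 v then v else 2))) 7) in (5 * ((λx. u) u))) | E=∅ | St=∅]
step 1: [T=(5 * ((λx. u) u)) | E={u↦thunk(((λv. (let w = ((λq. ((λz. -4) 3)) v) in (if0 v then v else 2))) 7), ∅)} | St=∅]
step 2: [T=5 | E={u↦thunk(((λv. (let w = ((λq. ((λz. -4) 3)) v) in (if0 v then v else 2))) 7), ∅)} | St=[mulR]]
step 3: [T=((λx. u) u) | E={u↦thunk(((λv. (let w = ((λq. ((λz. -4) 3)) v) in (if0 v then v else 2))) 7), ∅)} | St=[mulL(5)]]
step 4: [T=(λx. u) | E={u↦thunk(((λv. (let w = ((λq. ((λz. -4) 3)) v) in (if0 v then v else 2))) 7), ∅)} | St=[thunk :: mulL(5)]]
step 5: [T=u | E={x↦thunk(u, {u↦thunk(((λv. (let w = ((λq. ((λz. -4) 3)) v) in (if0 v then v else 2))) 7), ∅)}), u↦thunk(((λv. (let w = ((λq. ((λz. -4) 3)) v) in (if0 v then v else 2))) 7), ∅)} | St=[mulL(5)]]
step 6: [T=((λv. (let w = ((λq. ((λz. -4) 3)) v) in (if0 v then v else 2))) 7) | E=∅ | St=[mulL(5)]]
step 7: [T=(λv. (let w = ((λq. ((λz. -4) 3)) v) in (if0 v then v else 2))) | E=∅ | St=[thunk :: mulL(5)]]
step 8: [T=(let w = ((λq. ((λz. -4) 3)) v) in (if0 v then v else 2)) | E={v↦thunk(7, ∅)} | St=[mulL(5)]]
step 9: [T=(if0 v then v else 2) | E={w↦thunk(((λq. ((λz. -4) 3)) v), {v↦thunk(7, ∅)}), v↦thunk(7, ∅)} | St=[mulL(5)]]
step 10: [T=v | E={w↦thunk(((λq. ((λz. -4) 3)) v), {v↦thunk(7, ∅)}), v↦thunk(7, ∅)} | St=[if0 :: mulL(5)]]
step 11: [T=7 | E=∅ | St=[if0 :: mulL(5)]]
step 12: [T=2 | E={w↦thunk(((λq. ((λz. -4) 3)) v), {v↦thunk(7, ∅)}), v↦thunk(7, ∅)} | St=[mulL(5)]]
→ final value 10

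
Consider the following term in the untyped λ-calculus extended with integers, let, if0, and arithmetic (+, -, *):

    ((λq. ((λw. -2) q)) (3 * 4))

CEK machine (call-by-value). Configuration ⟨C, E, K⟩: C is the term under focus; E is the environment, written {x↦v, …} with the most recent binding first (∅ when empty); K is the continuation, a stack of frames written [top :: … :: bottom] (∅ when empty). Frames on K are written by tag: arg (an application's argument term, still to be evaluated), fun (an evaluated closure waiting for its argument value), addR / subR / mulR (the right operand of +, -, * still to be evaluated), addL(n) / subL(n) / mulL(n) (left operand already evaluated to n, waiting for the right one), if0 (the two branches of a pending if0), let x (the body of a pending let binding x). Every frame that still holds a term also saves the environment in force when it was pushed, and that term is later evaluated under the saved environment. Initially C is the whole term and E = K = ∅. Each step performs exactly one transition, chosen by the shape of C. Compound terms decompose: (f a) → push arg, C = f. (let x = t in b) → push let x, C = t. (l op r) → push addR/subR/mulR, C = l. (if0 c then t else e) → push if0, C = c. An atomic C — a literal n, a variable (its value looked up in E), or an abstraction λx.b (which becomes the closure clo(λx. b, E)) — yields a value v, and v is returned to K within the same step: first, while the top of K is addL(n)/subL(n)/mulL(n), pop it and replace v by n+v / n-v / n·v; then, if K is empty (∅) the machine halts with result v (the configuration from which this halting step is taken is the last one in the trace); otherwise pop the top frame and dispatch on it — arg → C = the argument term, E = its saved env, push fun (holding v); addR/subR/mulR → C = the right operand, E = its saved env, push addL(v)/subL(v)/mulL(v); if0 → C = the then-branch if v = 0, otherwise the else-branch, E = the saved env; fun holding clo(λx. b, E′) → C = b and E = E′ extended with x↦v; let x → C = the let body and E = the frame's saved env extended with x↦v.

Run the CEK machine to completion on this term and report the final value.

Answer: -2

Machine steps:
[0] <C=((λq. ((λw. -2) q)) (3 * 4)), E=∅, K=∅>
[1] <C=(λq. ((λw. -2) q)), E=∅, K=[arg]>
[2] <C=(3 * 4), E=∅, K=[fun]>
[3] <C=3, E=∅, K=[mulR :: fun]>
[4] <C=4, E=∅, K=[mulL(3) :: fun]>
[5] <C=((λw. -2) q), E={q↦12}, K=∅>
[6] <C=(λw. -2), E={q↦12}, K=[arg]>
[7] <C=q, E={q↦12}, K=[fun]>
[8] <C=-2, E={w↦12, q↦12}, K=∅>
→ final value -2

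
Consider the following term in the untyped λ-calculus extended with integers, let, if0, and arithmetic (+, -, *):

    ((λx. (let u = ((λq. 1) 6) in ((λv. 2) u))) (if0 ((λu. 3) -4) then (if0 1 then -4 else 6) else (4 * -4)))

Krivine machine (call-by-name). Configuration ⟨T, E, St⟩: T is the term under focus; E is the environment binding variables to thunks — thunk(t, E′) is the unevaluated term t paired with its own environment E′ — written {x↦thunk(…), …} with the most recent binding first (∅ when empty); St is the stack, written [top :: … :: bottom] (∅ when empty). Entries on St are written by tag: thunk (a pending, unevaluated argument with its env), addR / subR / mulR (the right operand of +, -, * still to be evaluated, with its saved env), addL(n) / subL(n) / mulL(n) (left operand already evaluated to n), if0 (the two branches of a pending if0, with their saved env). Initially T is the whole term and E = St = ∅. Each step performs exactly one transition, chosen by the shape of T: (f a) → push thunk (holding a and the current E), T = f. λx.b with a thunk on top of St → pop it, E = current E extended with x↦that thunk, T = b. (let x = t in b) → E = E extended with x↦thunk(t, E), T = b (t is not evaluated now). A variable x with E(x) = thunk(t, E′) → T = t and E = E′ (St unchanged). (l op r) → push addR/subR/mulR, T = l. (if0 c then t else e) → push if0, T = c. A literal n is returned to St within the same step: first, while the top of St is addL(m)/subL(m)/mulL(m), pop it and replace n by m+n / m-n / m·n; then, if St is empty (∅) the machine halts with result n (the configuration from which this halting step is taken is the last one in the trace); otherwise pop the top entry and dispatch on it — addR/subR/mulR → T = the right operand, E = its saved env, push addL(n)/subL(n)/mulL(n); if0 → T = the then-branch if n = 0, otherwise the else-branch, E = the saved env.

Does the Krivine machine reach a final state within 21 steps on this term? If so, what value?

Answer: 2

Execution trace:
step 0: ⟨T=((λx. (let u = ((λq. 1) 6) in ((λv. 2) u))) (if0 ((λu. 3) -4) then (if0 1 then -4 else 6) else (4 * -4))); E=∅; St=∅⟩
step 1: ⟨T=(λx. (let u = ((λq. 1) 6) in ((λv. 2) u))); E=∅; St=[thunk]⟩
step 2: ⟨T=(let u = ((λq. 1) 6) in ((λv. 2) u)); E={x↦thunk((if0 ((λu. 3) -4) then (if0 1 then -4 else 6) else (4 * -4)), ∅)}; St=∅⟩
step 3: ⟨T=((λv. 2) u); E={u↦thunk(((λq. 1) 6), {x↦thunk((if0 ((λu. 3) -4) then (if0 1 then -4 else 6) else (4 * -4)), ∅)}), x↦thunk((if0 ((λu. 3) -4) then (if0 1 then -4 else 6) else (4 * -4)), ∅)}; St=∅⟩
step 4: ⟨T=(λv. 2); E={u↦thunk(((λq. 1) 6), {x↦thunk((if0 ((λu. 3) -4) then (if0 1 then -4 else 6) else (4 * -4)), ∅)}), x↦thunk((if0 ((λu. 3) -4) then (if0 1 then -4 else 6) else (4 * -4)), ∅)}; St=[thunk]⟩
step 5: ⟨T=2; E={v↦thunk(u, {u↦thunk(((λq. 1) 6), {x↦thunk((if0 ((λu. 3) -4) then (if0 1 then -4 else 6) else (4 * -4)), ∅)}), x↦thunk((if0 ((λu. 3) -4) then (if0 1 then -4 else 6) else (4 * -4)), ∅)}), u↦thunk(((λq. 1) 6), {x↦thunk((if0 ((λu. 3) -4) then (if0 1 then -4 else 6) else (4 * -4)), ∅)}), x↦thunk((if0 ((λu. 3) -4) then (if0 1 then -4 else 6) else (4 * -4)), ∅)}; St=∅⟩
→ final value 2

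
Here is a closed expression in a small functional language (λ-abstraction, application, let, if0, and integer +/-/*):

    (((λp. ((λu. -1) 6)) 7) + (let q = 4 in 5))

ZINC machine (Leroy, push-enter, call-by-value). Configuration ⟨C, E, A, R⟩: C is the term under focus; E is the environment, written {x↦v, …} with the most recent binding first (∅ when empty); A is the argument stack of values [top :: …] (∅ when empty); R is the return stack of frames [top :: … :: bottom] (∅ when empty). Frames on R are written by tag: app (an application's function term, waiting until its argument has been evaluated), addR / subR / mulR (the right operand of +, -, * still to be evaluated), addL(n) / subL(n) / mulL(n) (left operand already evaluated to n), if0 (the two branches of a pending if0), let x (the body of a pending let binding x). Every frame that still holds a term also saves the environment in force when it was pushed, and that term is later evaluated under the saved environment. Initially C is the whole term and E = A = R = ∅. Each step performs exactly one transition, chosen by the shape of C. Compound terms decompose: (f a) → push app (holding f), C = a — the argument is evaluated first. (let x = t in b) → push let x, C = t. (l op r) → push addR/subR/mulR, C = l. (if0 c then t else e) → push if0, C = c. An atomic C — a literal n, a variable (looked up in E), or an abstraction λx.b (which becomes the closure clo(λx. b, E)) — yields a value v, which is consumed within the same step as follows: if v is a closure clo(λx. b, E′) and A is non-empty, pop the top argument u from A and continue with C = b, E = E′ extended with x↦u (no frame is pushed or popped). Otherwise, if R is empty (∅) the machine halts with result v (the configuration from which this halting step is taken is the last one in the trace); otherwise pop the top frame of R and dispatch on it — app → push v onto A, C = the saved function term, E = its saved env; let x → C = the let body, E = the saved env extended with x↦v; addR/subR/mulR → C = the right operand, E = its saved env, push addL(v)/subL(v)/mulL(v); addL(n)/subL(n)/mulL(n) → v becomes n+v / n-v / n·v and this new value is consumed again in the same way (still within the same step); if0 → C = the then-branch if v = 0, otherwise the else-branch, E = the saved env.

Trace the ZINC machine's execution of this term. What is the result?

step 0: ⟨C=(((λp. ((λu. -1) 6)) 7) + (let q = 4 in 5)); E=∅; A=∅; R=∅⟩
step 1: ⟨C=((λp. ((λu. -1) 6)) 7); E=∅; A=∅; R=[addR]⟩
step 2: ⟨C=7; E=∅; A=∅; R=[app :: addR]⟩
step 3: ⟨C=(λp. ((λu. -1) 6)); E=∅; A=[7]; R=[addR]⟩
step 4: ⟨C=((λu. -1) 6); E={p↦7}; A=∅; R=[addR]⟩
step 5: ⟨C=6; E={p↦7}; A=∅; R=[app :: addR]⟩
step 6: ⟨C=(λu. -1); E={p↦7}; A=[6]; R=[addR]⟩
step 7: ⟨C=-1; E={u↦6, p↦7}; A=∅; R=[addR]⟩
step 8: ⟨C=(let q = 4 in 5); E=∅; A=∅; R=[addL(-1)]⟩
step 9: ⟨C=4; E=∅; A=∅; R=[let q :: addL(-1)]⟩
step 10: ⟨C=5; E={q↦4}; A=∅; R=[addL(-1)]⟩
→ final value 4

Answer: 4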